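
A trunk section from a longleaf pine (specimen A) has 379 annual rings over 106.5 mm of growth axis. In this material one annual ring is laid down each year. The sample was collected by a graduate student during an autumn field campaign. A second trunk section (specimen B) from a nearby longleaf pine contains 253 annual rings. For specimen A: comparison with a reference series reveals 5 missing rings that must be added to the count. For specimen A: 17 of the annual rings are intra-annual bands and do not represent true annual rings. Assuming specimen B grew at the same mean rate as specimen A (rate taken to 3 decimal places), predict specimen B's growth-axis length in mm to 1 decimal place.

Specimen A: correcting the raw count gives 379 − 17 + 5 = 367 true annual rings.
A: Extension rate ≈ 106.5 / 367 = 0.290 mm per year.
Length of B = 0.290 × 253 = 73.4 mm.

73.4 mm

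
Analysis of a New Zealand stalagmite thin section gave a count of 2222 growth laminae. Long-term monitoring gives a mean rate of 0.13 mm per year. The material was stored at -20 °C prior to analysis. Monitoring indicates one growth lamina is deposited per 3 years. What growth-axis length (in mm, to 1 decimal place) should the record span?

At 3 years per growth lamina, 2222 × 3 = 6666 years.
Predicted length = 0.13 mm/year × 6666 years = 866.6 mm.

866.6 mm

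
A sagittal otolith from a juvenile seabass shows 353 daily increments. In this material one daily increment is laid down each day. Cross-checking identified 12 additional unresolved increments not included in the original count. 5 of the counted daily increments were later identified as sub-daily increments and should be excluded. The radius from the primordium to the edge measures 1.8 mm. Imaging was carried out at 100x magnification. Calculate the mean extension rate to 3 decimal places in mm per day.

0.005 mm per day

True daily increment count = 353 − 5 + 12 = 360.
1.8 mm over 360 days gives 1.8 / 360 ≈ 0.005 mm per day.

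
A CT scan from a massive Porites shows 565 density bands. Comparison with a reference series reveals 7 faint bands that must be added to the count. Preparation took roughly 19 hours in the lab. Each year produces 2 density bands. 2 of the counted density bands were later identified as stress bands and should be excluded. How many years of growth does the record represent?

True density band count = 565 − 2 + 7 = 570.
With 2 density bands per year, 570 / 2 = 285 years.

285 years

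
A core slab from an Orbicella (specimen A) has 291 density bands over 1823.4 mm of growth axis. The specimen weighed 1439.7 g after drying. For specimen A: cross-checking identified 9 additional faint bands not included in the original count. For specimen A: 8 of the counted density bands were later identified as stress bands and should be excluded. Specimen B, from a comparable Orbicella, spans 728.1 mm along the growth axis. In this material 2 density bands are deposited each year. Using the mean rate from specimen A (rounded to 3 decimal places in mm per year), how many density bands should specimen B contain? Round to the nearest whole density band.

117 density bands

Specimen A: adjusted count: 291 − 8 + 9 = 292 density bands.
Specimen A: with 2 density bands per year, 292 / 2 = 146 years.
A: 1823.4 mm over 146 years gives 1823.4 / 146 ≈ 12.489 mm/yr.
Specimen B: 728.1 mm / 12.489 mm per year = 58.30 years; at 2 density bands per year that is 58.30 × 2 ≈ 117 density bands.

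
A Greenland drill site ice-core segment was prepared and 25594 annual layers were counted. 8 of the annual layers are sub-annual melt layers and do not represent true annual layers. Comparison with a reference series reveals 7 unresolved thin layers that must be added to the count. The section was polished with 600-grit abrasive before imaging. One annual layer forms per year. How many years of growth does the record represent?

True annual layer count = 25594 − 8 + 7 = 25593.
With a one-to-one annual layer periodicity this is 25593 years.

25593 years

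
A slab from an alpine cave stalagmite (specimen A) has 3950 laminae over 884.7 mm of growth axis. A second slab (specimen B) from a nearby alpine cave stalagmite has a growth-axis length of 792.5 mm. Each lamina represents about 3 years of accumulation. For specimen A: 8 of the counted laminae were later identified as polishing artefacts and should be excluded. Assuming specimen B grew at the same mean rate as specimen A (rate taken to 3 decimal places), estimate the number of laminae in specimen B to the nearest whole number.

Specimen A: correcting the raw count gives 3950 − 8 = 3942 true laminae.
Specimen A: at 3 years per lamina, 3942 × 3 = 11826 years.
A: Mean rate = 884.7 mm / 11826 years ≈ 0.075 mm per year.
For B, 792.5 / 0.075 = 10566.67 years; at 3 years per lamina that is 10566.67 / 3 ≈ 3522 laminae.

3522 laminae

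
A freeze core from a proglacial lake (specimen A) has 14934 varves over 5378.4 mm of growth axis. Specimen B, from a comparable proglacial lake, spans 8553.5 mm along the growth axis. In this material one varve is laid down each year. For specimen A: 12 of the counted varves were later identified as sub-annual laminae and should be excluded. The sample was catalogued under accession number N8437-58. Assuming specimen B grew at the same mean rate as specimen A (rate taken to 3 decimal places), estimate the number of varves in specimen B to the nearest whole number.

Specimen A: adjusted count: 14934 − 12 = 14922 varves.
A: Extension rate ≈ 5378.4 / 14922 = 0.360 mm per year.
B spans 8553.5 / 0.360 = 23759.72 years ≈ 23760 varves.

23760 varves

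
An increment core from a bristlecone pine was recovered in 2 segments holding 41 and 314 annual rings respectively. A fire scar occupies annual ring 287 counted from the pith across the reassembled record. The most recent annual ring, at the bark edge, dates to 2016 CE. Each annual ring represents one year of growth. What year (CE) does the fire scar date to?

Total annual rings = 41 + 314 = 355.
355 − 287 = 68 annual rings lie beyond the fire scar toward the bark edge.
Counting back 68 years from 2016 CE places the fire scar in 2016 − 68 = 1948 CE.

1948 CE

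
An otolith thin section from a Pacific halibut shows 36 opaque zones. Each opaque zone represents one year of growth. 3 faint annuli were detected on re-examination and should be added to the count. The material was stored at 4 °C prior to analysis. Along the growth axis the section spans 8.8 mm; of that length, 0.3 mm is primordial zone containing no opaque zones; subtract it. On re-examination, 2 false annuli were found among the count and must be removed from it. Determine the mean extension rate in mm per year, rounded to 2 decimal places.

Adjusted count: 36 − 2 + 3 = 37 opaque zones.
The growth record spans 8.8 − 0.3 = 8.5 mm.
Mean rate = 8.5 mm / 37 years ≈ 0.23 mm per year.

0.23 mm per year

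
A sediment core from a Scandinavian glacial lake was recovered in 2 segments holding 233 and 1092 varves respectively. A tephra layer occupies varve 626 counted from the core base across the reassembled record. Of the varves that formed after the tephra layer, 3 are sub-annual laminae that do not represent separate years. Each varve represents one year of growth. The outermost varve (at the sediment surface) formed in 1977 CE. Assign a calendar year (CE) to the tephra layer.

Total varves = 233 + 1092 = 1325.
The tephra layer sits at varve 626 from the core base, so 1325 − 626 = 699 varves formed after it.
Removing the 3 false varves leaves 699 − 3 = 696 true varves beyond the tephra layer.
Counting back 696 years from 1977 CE places the tephra layer in 1977 − 696 = 1281 CE.

1281 CE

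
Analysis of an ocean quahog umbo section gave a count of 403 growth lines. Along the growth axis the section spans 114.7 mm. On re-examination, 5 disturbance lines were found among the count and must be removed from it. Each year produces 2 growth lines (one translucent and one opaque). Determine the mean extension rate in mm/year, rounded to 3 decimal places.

0.576 mm/year

After corrections the count is 403 − 5 = 398 growth lines.
398 growth lines at 2 per year is 398 / 2 = 199 years.
114.7 mm over 199 years gives 114.7 / 199 ≈ 0.576 mm/year.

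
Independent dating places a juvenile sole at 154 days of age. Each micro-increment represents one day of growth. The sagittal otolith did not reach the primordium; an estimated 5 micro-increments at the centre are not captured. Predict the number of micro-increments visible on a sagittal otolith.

Expected micro-increments over 154 days: 154.
Less the 5 uncaptured micro-increments: 154 − 5 = 149.

149 micro-increments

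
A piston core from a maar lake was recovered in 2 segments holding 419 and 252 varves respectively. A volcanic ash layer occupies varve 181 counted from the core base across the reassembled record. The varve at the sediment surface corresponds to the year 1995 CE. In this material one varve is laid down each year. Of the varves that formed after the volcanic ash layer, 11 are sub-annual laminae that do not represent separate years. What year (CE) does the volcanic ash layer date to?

1516 CE

Total varves = 419 + 252 = 671.
Between varve 181 and the sediment surface there are 671 − 181 = 490 varves.
Excluding 11 false varves: 490 − 11 = 479.
1995 − 479 = 1516 CE.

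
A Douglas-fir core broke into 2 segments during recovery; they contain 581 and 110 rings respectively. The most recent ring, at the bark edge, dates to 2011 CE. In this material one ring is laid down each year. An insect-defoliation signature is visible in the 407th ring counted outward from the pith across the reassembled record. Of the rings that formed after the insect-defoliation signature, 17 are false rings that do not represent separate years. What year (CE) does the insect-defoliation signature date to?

1744 CE

Total rings = 581 + 110 = 691.
Between ring 407 and the bark edge there are 691 − 407 = 284 rings.
Excluding 17 false rings: 284 − 17 = 267.
2011 − 267 = 1744 CE.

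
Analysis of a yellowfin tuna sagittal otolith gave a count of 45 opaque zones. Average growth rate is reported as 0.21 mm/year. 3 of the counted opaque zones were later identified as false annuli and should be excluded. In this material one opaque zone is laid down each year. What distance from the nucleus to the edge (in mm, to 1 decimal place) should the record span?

8.8 mm

Correcting the raw count gives 45 − 3 = 42 true opaque zones.
42 years at 0.21 mm/year gives 0.21 × 42 = 8.8 mm.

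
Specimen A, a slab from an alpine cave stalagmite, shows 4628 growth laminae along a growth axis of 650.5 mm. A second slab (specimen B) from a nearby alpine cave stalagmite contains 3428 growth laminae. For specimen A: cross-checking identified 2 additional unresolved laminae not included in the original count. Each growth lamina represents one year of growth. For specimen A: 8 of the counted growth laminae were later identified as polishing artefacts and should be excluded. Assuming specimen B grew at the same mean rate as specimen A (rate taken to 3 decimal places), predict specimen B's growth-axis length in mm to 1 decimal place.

483.3 mm

Specimen A: after corrections the count is 4628 − 8 + 2 = 4622 growth laminae.
A: Extension rate ≈ 650.5 / 4622 = 0.141 mm/yr.
B's length ≈ 0.141 × 3428 = 483.3 mm.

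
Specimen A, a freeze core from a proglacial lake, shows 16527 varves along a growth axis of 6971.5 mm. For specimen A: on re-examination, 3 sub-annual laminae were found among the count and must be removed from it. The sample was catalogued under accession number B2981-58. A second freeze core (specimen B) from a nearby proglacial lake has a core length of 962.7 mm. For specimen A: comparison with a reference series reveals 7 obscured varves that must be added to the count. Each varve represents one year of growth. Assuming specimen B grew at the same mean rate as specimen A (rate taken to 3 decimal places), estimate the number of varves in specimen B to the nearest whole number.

Specimen A: after corrections the count is 16527 − 3 + 7 = 16531 varves.
A: Mean rate = 6971.5 mm / 16531 years ≈ 0.422 mm/yr.
B spans 962.7 / 0.422 = 2281.28 years ≈ 2281 varves.

2281 varves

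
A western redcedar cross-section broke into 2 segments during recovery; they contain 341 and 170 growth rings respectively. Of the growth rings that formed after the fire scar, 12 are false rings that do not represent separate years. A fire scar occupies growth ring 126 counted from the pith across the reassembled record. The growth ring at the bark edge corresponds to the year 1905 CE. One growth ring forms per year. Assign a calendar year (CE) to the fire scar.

Total growth rings = 341 + 170 = 511.
Between growth ring 126 and the bark edge there are 511 − 126 = 385 growth rings.
385 − 12 false = 373 true growth rings after the fire scar.
1905 − 373 = 1532 CE.

1532 CE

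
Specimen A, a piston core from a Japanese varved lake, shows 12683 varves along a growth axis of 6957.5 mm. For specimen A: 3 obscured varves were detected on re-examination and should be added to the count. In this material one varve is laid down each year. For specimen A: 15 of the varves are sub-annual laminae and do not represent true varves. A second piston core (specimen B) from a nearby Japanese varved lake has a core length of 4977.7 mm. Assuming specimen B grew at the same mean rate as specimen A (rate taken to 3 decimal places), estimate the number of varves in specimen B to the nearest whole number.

9067 varves

Specimen A: adjusted count: 12683 − 15 + 3 = 12671 varves.
A: Extension rate ≈ 6957.5 / 12671 = 0.549 mm per year.
B spans 4977.7 / 0.549 = 9066.85 years ≈ 9067 varves.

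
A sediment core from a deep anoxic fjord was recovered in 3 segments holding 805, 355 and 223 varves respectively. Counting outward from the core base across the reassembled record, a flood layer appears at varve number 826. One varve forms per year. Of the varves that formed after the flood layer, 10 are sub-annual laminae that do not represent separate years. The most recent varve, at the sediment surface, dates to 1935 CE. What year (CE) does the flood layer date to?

Total varves = 805 + 355 + 223 = 1383.
1383 − 826 = 557 varves lie beyond the flood layer toward the sediment surface.
557 − 10 false = 547 true varves after the flood layer.
Counting back 547 years from 1935 CE places the flood layer in 1935 − 547 = 1388 CE.

1388 CE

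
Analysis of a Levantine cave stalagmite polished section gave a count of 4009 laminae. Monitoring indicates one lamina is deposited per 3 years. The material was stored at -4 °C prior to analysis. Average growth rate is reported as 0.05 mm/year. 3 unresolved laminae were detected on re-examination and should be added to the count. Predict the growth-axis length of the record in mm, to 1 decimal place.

Correcting the raw count gives 4009 + 3 = 4012 true laminae.
4012 laminae at 3 years each span 4012 × 3 = 12036 years.
12036 years at 0.05 mm/year gives 0.05 × 12036 = 601.8 mm.

601.8 mm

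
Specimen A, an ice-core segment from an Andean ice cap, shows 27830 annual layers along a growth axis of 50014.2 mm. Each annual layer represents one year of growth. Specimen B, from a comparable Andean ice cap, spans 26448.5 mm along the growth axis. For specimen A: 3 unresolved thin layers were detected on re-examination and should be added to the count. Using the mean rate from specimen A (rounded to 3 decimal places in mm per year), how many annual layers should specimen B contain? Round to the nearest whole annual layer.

14718 annual layers

Specimen A: true annual layer count = 27830 + 3 = 27833.
A: Mean rate = 50014.2 mm / 27833 years ≈ 1.797 mm per year.
Specimen B: 26448.5 mm / 1.797 mm per year = 14718.14 years ≈ 14718 annual layers.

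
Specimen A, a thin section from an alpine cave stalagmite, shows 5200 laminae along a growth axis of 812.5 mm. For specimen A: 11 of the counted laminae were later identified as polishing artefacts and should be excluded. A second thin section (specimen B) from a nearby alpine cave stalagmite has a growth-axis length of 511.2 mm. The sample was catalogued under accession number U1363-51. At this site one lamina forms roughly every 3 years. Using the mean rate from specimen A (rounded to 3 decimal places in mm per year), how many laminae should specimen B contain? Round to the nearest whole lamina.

3277 laminae

Specimen A: adjusted count: 5200 − 11 = 5189 laminae.
Specimen A: 5189 laminae at 3 years each span 5189 × 3 = 15567 years.
A: Extension rate ≈ 812.5 / 15567 = 0.052 mm per year.
For B, 511.2 / 0.052 = 9830.77 years; at 3 years per lamina that is 9830.77 / 3 ≈ 3277 laminae.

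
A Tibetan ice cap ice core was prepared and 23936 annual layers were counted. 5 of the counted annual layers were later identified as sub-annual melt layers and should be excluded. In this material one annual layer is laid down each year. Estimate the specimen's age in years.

After corrections the count is 23936 − 5 = 23931 annual layers.
At one annual layer per year, that is 23931 years.

23931 years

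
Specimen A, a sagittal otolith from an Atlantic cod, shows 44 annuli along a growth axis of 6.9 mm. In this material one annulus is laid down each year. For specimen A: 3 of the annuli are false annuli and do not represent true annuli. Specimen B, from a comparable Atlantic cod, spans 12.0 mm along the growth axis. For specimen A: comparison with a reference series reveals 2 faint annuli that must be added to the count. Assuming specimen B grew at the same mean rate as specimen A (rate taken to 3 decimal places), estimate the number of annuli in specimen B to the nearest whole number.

Specimen A: true annulus count = 44 − 3 + 2 = 43.
A: Mean rate = 6.9 mm / 43 years ≈ 0.160 mm per year.
B spans 12.0 / 0.160 = 75.00 years ≈ 75 annuli.

75 annuli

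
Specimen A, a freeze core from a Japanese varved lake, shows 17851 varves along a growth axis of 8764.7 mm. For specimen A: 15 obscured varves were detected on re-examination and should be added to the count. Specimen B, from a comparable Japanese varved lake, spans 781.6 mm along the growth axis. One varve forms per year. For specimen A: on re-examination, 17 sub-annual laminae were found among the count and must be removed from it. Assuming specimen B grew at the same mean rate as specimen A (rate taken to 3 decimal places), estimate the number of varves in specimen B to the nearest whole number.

1592 varves

Specimen A: true varve count = 17851 − 17 + 15 = 17849.
A: 8764.7 mm over 17849 years gives 8764.7 / 17849 ≈ 0.491 mm/yr.
Specimen B: 781.6 mm / 0.491 mm per year = 1591.85 years ≈ 1592 varves.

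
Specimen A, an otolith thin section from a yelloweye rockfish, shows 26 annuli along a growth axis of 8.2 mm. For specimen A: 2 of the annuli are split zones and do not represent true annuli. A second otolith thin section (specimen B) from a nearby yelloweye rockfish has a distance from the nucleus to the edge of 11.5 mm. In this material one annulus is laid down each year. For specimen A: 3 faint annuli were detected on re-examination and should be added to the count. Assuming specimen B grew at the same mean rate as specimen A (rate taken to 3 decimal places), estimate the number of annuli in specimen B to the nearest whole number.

38 annuli

Specimen A: after corrections the count is 26 − 2 + 3 = 27 annuli.
A: Extension rate ≈ 8.2 / 27 = 0.304 mm per year.
Specimen B: 11.5 mm / 0.304 mm per year = 37.83 years ≈ 38 annuli.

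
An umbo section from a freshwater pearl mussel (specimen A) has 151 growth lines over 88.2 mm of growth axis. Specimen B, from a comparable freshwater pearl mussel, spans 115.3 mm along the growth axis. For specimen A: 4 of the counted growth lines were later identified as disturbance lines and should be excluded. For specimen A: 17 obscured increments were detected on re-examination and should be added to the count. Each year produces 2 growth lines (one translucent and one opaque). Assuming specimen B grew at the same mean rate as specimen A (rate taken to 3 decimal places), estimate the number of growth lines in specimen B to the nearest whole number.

Specimen A: correcting the raw count gives 151 − 4 + 17 = 164 true growth lines.
Specimen A: 164 growth lines at 2 per year is 164 / 2 = 82 years.
A: Extension rate ≈ 88.2 / 82 = 1.076 mm/yr.
B spans 115.3 / 1.076 = 107.16 years; at 2 growth lines per year that is 107.16 × 2 ≈ 214 growth lines.

214 growth lines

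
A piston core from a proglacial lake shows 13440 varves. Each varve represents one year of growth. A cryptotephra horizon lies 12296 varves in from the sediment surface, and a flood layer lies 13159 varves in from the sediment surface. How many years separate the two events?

Separation: 13159 − 12296 = 863 varves.
One varve per year makes the interval 863 years.

863 years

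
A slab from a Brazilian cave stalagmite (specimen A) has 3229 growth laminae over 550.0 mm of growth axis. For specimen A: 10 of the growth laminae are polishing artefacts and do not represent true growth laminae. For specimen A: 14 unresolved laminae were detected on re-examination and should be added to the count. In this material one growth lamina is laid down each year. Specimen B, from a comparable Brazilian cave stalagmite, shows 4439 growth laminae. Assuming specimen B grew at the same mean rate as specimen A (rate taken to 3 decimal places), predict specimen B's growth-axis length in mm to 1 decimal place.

Specimen A: correcting the raw count gives 3229 − 10 + 14 = 3233 true growth laminae.
A: Extension rate ≈ 550.0 / 3233 = 0.170 mm per year.
B's length ≈ 0.170 × 4439 = 754.6 mm.

754.6 mm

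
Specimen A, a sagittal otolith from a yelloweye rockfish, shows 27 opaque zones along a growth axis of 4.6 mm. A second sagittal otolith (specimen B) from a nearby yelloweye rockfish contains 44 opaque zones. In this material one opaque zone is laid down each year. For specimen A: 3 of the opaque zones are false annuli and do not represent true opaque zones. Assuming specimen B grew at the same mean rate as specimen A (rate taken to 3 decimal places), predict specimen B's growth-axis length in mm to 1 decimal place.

8.4 mm

Specimen A: after corrections the count is 27 − 3 = 24 opaque zones.
A: Mean rate = 4.6 mm / 24 years ≈ 0.192 mm/yr.
B's length ≈ 0.192 × 44 = 8.4 mm.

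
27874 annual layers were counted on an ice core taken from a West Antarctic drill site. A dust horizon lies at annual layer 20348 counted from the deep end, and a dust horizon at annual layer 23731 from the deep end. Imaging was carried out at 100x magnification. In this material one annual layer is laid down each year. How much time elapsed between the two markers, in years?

3383 years

The two markers are separated by 23731 − 20348 = 3383 annual layers.
One annual layer per year makes the interval 3383 years.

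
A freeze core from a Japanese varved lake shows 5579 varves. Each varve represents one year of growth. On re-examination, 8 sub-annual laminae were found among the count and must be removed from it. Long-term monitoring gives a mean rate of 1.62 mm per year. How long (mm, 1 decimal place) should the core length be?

9025.0 mm

Adjusted count: 5579 − 8 = 5571 varves.
Length ≈ 1.62 × 5571 = 9025.0 mm.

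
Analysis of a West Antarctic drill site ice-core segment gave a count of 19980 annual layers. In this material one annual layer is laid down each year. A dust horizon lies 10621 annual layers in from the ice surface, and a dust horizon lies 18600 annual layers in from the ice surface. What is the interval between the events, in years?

18600 − 10621 = 7979 annual layers lie between the two events.
At one annual layer per year, 7979 years elapsed between them.

7979 yr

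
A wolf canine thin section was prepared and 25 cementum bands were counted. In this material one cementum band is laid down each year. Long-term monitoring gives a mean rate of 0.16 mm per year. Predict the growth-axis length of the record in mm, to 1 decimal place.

4.0 mm

25 years of growth are recorded.
Predicted length = 0.16 mm/year × 25 years = 4.0 mm.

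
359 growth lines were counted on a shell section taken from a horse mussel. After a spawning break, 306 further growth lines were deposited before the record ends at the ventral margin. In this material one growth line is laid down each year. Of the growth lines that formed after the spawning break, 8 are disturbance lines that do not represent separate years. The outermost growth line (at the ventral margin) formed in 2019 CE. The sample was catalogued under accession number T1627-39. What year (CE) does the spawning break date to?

1721 CE

306 growth lines post-date the spawning break.
306 − 8 false = 298 true growth lines after the spawning break.
The growth line at the ventral margin is 2019 CE, so the spawning break dates to 2019 − 298 = 1721 CE.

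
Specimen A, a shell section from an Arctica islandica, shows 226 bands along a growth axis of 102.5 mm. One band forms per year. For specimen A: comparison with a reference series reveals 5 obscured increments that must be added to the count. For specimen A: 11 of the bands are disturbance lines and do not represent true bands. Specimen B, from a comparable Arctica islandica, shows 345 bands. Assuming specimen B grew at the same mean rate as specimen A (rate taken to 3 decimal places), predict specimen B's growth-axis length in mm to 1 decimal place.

160.8 mm

Specimen A: adjusted count: 226 − 11 + 5 = 220 bands.
A: 102.5 mm over 220 years gives 102.5 / 220 ≈ 0.466 mm/year.
B's length ≈ 0.466 × 345 = 160.8 mm.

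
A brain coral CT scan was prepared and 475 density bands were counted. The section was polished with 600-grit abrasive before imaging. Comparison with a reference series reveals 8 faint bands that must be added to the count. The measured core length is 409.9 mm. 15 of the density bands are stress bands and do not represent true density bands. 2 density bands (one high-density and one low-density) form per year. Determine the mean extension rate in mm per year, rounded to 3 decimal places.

True density band count = 475 − 15 + 8 = 468.
468 density bands at 2 per year is 468 / 2 = 234 years.
Extension rate ≈ 409.9 / 234 = 1.752 mm per year.

1.752 mm per year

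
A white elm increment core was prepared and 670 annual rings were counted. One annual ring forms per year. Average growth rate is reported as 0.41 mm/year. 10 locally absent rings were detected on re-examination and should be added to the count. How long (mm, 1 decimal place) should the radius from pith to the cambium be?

278.8 mm

True annual ring count = 670 + 10 = 680.
Length ≈ 0.41 × 680 = 278.8 mm.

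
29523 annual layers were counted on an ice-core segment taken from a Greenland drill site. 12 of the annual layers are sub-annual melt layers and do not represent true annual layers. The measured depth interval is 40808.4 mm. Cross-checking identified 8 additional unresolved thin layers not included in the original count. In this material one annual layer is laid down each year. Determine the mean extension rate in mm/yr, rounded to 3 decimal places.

After corrections the count is 29523 − 12 + 8 = 29519 annual layers.
Extension rate ≈ 40808.4 / 29519 = 1.382 mm/yr.

1.382 mm/yr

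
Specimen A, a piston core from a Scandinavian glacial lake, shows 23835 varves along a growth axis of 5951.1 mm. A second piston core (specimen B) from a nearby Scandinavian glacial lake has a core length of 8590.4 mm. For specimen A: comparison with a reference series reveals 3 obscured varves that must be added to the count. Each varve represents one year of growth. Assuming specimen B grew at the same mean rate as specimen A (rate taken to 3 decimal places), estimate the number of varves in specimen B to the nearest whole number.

34362 varves

Specimen A: correcting the raw count gives 23835 + 3 = 23838 true varves.
A: Extension rate ≈ 5951.1 / 23838 = 0.250 mm/yr.
B spans 8590.4 / 0.250 = 34361.60 years ≈ 34362 varves.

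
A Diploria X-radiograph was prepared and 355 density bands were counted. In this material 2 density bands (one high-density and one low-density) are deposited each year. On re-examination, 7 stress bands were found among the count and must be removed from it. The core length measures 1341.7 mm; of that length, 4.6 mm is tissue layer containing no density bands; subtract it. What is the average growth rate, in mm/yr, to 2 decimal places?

7.68 mm/yr

Correcting the raw count gives 355 − 7 = 348 true density bands.
348 density bands at 2 per year is 348 / 2 = 174 years.
Removing the 4.6 mm offcut leaves 1341.7 − 4.6 = 1337.1 mm.
Extension rate ≈ 1337.1 / 174 = 7.68 mm/yr.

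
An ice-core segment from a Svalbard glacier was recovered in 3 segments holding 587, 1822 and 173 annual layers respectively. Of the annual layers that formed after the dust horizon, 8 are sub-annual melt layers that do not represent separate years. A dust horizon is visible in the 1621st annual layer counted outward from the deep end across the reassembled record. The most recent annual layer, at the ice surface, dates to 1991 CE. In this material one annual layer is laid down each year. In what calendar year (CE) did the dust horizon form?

1038 CE

Total annual layers = 587 + 1822 + 173 = 2582.
The dust horizon sits at annual layer 1621 from the deep end, so 2582 − 1621 = 961 annual layers formed after it.
Removing the 8 false annual layers leaves 961 − 8 = 953 true annual layers beyond the dust horizon.
Counting back 953 years from 1991 CE places the dust horizon in 1991 − 953 = 1038 CE.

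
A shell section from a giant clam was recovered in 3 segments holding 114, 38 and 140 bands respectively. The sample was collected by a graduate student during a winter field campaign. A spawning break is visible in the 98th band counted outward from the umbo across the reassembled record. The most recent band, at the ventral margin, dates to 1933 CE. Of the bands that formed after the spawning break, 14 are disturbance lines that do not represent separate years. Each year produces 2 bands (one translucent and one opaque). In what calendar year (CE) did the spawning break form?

1843 CE

Total bands = 114 + 38 + 140 = 292.
Between band 98 and the ventral margin there are 292 − 98 = 194 bands.
Excluding 14 false bands: 194 − 14 = 180.
Dividing by 2 bands per year: 180 / 2 = 90 years.
The band at the ventral margin is 1933 CE, so the spawning break dates to 1933 − 90 = 1843 CE.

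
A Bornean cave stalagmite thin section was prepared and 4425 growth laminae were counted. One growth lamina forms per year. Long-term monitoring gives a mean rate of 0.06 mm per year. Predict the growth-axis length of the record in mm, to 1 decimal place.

4425 years of growth are recorded.
Predicted length = 0.06 mm/year × 4425 years = 265.5 mm.

265.5 mm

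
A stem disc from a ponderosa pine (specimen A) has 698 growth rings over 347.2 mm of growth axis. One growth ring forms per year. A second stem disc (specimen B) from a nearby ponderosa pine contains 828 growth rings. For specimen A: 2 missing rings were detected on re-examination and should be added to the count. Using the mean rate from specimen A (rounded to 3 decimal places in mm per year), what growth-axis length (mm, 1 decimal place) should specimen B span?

410.7 mm

Specimen A: after corrections the count is 698 + 2 = 700 growth rings.
A: Extension rate ≈ 347.2 / 700 = 0.496 mm/yr.
For B, 0.496 mm/year × 828 years = 410.7 mm.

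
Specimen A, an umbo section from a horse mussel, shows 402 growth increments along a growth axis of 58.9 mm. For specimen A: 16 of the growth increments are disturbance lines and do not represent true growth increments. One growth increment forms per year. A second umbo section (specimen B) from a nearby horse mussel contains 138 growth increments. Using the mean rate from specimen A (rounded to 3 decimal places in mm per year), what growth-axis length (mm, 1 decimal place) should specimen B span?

Specimen A: adjusted count: 402 − 16 = 386 growth increments.
A: Extension rate ≈ 58.9 / 386 = 0.153 mm/year.
B's length ≈ 0.153 × 138 = 21.1 mm.

21.1 mm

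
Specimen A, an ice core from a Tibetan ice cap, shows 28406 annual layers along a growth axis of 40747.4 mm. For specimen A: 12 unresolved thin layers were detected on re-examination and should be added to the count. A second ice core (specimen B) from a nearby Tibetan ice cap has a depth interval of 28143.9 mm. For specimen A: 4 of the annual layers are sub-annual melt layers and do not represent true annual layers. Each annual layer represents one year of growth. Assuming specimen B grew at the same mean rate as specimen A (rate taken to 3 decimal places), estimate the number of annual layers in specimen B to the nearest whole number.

Specimen A: correcting the raw count gives 28406 − 4 + 12 = 28414 true annual layers.
A: 40747.4 mm over 28414 years gives 40747.4 / 28414 ≈ 1.434 mm/year.
B spans 28143.9 / 1.434 = 19626.15 years ≈ 19626 annual layers.

19626 annual layers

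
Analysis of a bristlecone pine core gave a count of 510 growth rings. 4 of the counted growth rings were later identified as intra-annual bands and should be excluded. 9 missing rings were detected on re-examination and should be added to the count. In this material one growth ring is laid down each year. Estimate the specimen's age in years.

After corrections the count is 510 − 4 + 9 = 515 growth rings.
With a one-to-one growth ring periodicity this is 515 years.

515 yr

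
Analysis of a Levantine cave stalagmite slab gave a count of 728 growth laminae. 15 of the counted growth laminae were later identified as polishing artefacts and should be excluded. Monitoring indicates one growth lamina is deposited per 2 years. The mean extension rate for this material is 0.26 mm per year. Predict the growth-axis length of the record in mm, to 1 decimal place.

Correcting the raw count gives 728 − 15 = 713 true growth laminae.
Multiplying by 2 years per growth lamina: 713 × 2 = 1426 years.
1426 years at 0.26 mm/year gives 0.26 × 1426 = 370.8 mm.

370.8 mm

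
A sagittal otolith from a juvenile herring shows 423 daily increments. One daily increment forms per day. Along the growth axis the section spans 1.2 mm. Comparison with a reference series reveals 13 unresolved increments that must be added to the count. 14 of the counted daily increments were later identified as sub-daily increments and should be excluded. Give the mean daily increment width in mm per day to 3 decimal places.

Correcting the raw count gives 423 − 14 + 13 = 422 true daily increments.
Mean rate = 1.2 mm / 422 days ≈ 0.003 mm per day.

0.003 mm per day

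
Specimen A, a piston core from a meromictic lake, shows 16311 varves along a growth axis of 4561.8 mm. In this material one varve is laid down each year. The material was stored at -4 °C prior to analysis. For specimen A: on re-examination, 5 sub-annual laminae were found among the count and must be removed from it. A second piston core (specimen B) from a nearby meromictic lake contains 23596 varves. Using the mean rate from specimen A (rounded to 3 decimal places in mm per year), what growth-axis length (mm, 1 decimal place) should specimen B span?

Specimen A: adjusted count: 16311 − 5 = 16306 varves.
A: Mean rate = 4561.8 mm / 16306 years ≈ 0.280 mm/year.
Length of B = 0.280 × 23596 = 6606.9 mm.

6606.9 mm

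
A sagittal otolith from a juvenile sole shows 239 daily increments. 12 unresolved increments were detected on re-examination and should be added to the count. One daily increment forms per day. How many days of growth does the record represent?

251 d

True daily increment count = 239 + 12 = 251.
At one daily increment per day, that is 251 days.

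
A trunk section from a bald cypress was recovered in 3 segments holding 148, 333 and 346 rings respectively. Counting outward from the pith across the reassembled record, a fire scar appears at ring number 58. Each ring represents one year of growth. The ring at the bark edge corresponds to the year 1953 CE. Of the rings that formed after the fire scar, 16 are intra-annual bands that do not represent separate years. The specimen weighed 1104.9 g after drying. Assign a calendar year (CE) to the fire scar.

Total rings = 148 + 333 + 346 = 827.
Between ring 58 and the bark edge there are 827 − 58 = 769 rings.
Removing the 16 false rings leaves 769 − 16 = 753 true rings beyond the fire scar.
The ring at the bark edge is 1953 CE, so the fire scar dates to 1953 − 753 = 1200 CE.

1200 CE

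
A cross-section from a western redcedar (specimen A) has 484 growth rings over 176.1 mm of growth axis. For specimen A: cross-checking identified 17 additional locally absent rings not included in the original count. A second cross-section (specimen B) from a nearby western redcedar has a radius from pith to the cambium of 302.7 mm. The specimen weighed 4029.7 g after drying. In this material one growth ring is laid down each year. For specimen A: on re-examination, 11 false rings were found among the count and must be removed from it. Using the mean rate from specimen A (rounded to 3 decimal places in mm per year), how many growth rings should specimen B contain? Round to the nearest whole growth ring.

Specimen A: correcting the raw count gives 484 − 11 + 17 = 490 true growth rings.
A: 176.1 mm over 490 years gives 176.1 / 490 ≈ 0.359 mm/year.
For B, 302.7 / 0.359 = 843.18 years ≈ 843 growth rings.

843 growth rings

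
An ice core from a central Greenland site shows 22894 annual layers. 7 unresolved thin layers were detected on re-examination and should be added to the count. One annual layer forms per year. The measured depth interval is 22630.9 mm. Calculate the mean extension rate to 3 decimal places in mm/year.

0.988 mm/year

True annual layer count = 22894 + 7 = 22901.
22630.9 mm over 22901 years gives 22630.9 / 22901 ≈ 0.988 mm/year.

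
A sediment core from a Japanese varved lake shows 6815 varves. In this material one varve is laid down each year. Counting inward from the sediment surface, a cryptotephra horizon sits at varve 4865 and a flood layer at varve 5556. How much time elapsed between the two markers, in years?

691 years

Separation: 5556 − 4865 = 691 varves.
That is 691 years at one varve per year.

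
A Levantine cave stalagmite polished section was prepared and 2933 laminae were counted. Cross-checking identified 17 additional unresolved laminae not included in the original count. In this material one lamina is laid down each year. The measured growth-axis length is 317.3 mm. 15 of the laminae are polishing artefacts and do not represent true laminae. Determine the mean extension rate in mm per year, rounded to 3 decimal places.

Adjusted count: 2933 − 15 + 17 = 2935 laminae.
317.3 mm over 2935 years gives 317.3 / 2935 ≈ 0.108 mm per year.

0.108 mm per year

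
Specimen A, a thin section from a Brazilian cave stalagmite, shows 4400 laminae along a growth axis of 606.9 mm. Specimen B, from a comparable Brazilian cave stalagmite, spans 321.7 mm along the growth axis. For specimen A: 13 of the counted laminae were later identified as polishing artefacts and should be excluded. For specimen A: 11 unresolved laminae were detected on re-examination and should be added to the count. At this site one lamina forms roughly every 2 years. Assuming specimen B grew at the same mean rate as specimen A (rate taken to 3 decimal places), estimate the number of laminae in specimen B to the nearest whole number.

2331 laminae

Specimen A: adjusted count: 4400 − 13 + 11 = 4398 laminae.
Specimen A: at 2 years per lamina, 4398 × 2 = 8796 years.
A: Extension rate ≈ 606.9 / 8796 = 0.069 mm/yr.
For B, 321.7 / 0.069 = 4662.32 years; at 2 years per lamina that is 4662.32 / 2 ≈ 2331 laminae.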